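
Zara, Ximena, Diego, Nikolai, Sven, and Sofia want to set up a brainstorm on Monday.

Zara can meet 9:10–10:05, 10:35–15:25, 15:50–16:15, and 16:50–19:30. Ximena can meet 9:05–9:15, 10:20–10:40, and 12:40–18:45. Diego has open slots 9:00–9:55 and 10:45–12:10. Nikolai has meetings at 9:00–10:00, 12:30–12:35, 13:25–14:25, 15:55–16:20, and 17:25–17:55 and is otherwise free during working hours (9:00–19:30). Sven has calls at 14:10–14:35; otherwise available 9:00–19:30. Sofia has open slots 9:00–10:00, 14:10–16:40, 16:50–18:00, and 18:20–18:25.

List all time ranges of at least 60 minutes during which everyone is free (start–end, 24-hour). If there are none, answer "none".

Nikolai free within 09:00–19:30: 10:00–12:30, 12:35–13:25, 14:25–15:55, 16:20–17:25, 17:55–19:30.
Sven free within 09:00–19:30: 09:00–14:10, 14:35–19:30.
Zara ∩ Ximena: 09:10–09:15, 10:35–10:40, 12:40–15:25, 15:50–16:15, 16:50–18:45.
Zara ∩ Ximena ∩ Diego: 09:10–09:15.
Zara ∩ Ximena ∩ Diego ∩ Nikolai: (none).
Zara ∩ Ximena ∩ Diego ∩ Nikolai ∩ Sven: (none).
Zara ∩ Ximena ∩ Diego ∩ Nikolai ∩ Sven ∩ Sofia: (none).
Windows ≥ 60 min: (none).

none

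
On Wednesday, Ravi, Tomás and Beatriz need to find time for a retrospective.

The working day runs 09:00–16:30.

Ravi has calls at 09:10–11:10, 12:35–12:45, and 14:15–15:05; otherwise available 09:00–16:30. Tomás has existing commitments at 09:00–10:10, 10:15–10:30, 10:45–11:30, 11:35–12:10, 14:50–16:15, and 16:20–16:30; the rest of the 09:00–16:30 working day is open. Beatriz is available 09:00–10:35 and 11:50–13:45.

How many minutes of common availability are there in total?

85 minutes

Ravi free within 09:00–16:30: 09:00–09:10, 11:10–12:35, 12:45–14:15, 15:05–16:30.
Tomás free within 09:00–16:30: 10:10–10:15, 10:30–10:45, 11:30–11:35, 12:10–14:50, 16:15–16:20.
Ravi ∩ Tomás: 11:30–11:35, 12:10–12:35, 12:45–14:15, 16:15–16:20.
Ravi ∩ Tomás ∩ Beatriz: 12:10–12:35, 12:45–13:45.
Total common minutes: 25 + 60 = 85.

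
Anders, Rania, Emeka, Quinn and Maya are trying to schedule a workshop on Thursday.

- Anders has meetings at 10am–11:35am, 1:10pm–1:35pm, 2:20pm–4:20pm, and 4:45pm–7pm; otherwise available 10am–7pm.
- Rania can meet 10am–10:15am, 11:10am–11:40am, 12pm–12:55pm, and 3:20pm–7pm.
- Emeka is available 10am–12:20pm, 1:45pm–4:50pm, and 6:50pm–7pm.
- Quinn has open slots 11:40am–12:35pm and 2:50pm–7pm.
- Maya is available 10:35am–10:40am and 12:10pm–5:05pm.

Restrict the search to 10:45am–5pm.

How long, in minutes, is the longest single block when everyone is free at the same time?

25 minutes

Anders free within 10:00–19:00: 11:35–13:10, 13:35–14:20, 16:20–16:45.
Anders ∩ Rania: 11:35–11:40, 12:00–12:55, 16:20–16:45.
Anders ∩ Rania ∩ Emeka: 11:35–11:40, 12:00–12:20, 16:20–16:45.
Anders ∩ Rania ∩ Emeka ∩ Quinn: 12:00–12:20, 16:20–16:45.
Anders ∩ Rania ∩ Emeka ∩ Quinn ∩ Maya: 12:10–12:20, 16:20–16:45.
Restricted to 10:45–17:00: 12:10–12:20, 16:20–16:45.
Common window lengths: 10, 25 min; longest is 25.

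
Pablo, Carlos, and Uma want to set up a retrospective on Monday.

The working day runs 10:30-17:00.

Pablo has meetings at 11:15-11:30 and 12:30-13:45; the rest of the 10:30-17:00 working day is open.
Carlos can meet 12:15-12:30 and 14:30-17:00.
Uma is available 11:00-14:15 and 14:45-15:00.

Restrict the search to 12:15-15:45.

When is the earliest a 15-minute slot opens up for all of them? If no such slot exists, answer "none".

12:15

Pablo free within 10:30–17:00: 10:30–11:15, 11:30–12:30, 13:45–17:00.
Pablo ∩ Carlos: 12:15–12:30, 14:30–17:00.
Pablo ∩ Carlos ∩ Uma: 12:15–12:30, 14:45–15:00.
Restricted to 12:15–15:45: 12:15–12:30, 14:45–15:00.
Windows ≥ 15 min: 12:15–12:30, 14:45–15:00.
Earliest such window starts at 12:15.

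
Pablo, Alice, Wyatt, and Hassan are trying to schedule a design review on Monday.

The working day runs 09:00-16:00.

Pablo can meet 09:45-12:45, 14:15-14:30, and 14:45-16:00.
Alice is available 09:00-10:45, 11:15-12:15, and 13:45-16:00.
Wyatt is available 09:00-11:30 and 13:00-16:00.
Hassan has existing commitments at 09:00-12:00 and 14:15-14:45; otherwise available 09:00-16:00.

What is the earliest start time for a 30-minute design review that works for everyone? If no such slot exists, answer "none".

Hassan free within 09:00–16:00: 12:00–14:15, 14:45–16:00.
Pablo ∩ Alice: 09:45–10:45, 11:15–12:15, 14:15–14:30, 14:45–16:00.
Pablo ∩ Alice ∩ Wyatt: 09:45–10:45, 11:15–11:30, 14:15–14:30, 14:45–16:00.
Pablo ∩ Alice ∩ Wyatt ∩ Hassan: 14:45–16:00.
Windows ≥ 30 min: 14:45–16:00.
Earliest such window starts at 14:45.

14:45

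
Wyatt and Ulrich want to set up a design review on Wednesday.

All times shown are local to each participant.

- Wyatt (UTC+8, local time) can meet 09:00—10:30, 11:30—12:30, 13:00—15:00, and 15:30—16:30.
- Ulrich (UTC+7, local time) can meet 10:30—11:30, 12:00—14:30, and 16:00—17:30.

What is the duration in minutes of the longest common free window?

120 minutes

Wyatt → UTC: 01:00–02:30, 03:30–04:30, 05:00–07:00, 07:30–08:30.
Ulrich → UTC: 03:30–04:30, 05:00–07:30, 09:00–10:30.
Wyatt ∩ Ulrich: 03:30–04:30, 05:00–07:00.
Common window lengths: 60, 120 min; longest is 120.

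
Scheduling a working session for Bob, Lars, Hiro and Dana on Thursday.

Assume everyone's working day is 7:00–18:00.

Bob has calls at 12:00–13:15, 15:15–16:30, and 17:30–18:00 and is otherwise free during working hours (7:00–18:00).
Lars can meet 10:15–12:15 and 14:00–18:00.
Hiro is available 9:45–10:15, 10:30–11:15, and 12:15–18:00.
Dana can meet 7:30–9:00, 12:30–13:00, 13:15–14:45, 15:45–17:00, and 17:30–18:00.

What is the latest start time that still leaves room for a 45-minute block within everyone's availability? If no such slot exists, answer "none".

14:00

Bob free within 07:00–18:00: 07:00–12:00, 13:15–15:15, 16:30–17:30.
Bob ∩ Lars: 10:15–12:00, 14:00–15:15, 16:30–17:30.
Bob ∩ Lars ∩ Hiro: 10:30–11:15, 14:00–15:15, 16:30–17:30.
Bob ∩ Lars ∩ Hiro ∩ Dana: 14:00–14:45, 16:30–17:00.
Windows ≥ 45 min: 14:00–14:45.
Latest start in the last window 14:00–14:45 is 14:45 − 45 min = 14:00.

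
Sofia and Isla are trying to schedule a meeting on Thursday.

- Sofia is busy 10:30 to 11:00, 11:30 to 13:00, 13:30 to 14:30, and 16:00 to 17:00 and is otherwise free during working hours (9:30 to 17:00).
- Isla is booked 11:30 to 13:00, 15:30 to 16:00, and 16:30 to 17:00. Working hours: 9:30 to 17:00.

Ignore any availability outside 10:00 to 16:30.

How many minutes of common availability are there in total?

Sofia free within 09:30–17:00: 09:30–10:30, 11:00–11:30, 13:00–13:30, 14:30–16:00.
Isla free within 09:30–17:00: 09:30–11:30, 13:00–15:30, 16:00–16:30.
Sofia ∩ Isla: 09:30–10:30, 11:00–11:30, 13:00–13:30, 14:30–15:30.
Restricted to 10:00–16:30: 10:00–10:30, 11:00–11:30, 13:00–13:30, 14:30–15:30.
Total common minutes: 30 + 30 + 30 + 60 = 150.

150 minutes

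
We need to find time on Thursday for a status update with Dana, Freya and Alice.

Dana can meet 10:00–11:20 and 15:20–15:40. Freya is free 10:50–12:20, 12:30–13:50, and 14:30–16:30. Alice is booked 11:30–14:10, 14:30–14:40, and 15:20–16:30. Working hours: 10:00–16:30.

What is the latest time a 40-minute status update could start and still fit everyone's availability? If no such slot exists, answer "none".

none

Alice free within 10:00–16:30: 10:00–11:30, 14:10–14:30, 14:40–15:20.
Dana ∩ Freya: 10:50–11:20, 15:20–15:40.
Dana ∩ Freya ∩ Alice: 10:50–11:20.
Windows ≥ 40 min: (none).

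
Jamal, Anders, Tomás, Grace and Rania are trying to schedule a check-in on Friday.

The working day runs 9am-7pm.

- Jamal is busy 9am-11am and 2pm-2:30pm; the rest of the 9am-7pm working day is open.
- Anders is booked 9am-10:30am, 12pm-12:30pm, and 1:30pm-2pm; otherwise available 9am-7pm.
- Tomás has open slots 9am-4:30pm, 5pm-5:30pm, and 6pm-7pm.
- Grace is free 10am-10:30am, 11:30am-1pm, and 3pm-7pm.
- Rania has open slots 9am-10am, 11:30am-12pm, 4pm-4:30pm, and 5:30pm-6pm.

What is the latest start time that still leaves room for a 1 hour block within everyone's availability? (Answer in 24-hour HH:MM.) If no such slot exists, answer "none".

none

Jamal free within 09:00–19:00: 11:00–14:00, 14:30–19:00.
Anders free within 09:00–19:00: 10:30–12:00, 12:30–13:30, 14:00–19:00.
Jamal ∩ Anders: 11:00–12:00, 12:30–13:30, 14:30–19:00.
Jamal ∩ Anders ∩ Tomás: 11:00–12:00, 12:30–13:30, 14:30–16:30, 17:00–17:30, 18:00–19:00.
Jamal ∩ Anders ∩ Tomás ∩ Grace: 11:30–12:00, 12:30–13:00, 15:00–16:30, 17:00–17:30, 18:00–19:00.
Jamal ∩ Anders ∩ Tomás ∩ Grace ∩ Rania: 11:30–12:00, 16:00–16:30.
Windows ≥ 60 min: (none).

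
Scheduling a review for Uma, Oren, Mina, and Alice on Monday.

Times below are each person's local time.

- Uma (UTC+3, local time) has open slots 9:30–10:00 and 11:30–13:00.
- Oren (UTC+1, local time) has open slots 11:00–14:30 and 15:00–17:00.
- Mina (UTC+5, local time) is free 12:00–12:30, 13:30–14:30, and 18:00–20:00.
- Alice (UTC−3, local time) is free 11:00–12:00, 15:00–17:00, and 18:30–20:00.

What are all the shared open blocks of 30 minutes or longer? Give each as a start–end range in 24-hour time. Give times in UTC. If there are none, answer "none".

Uma → UTC: 06:30–07:00, 08:30–10:00.
Oren → UTC: 10:00–13:30, 14:00–16:00.
Mina → UTC: 07:00–07:30, 08:30–09:30, 13:00–15:00.
Alice → UTC: 14:00–15:00, 18:00–20:00, 21:30–23:00.
Uma ∩ Oren: (none).
Uma ∩ Oren ∩ Mina: (none).
Uma ∩ Oren ∩ Mina ∩ Alice: (none).
Windows ≥ 30 min: (none).

none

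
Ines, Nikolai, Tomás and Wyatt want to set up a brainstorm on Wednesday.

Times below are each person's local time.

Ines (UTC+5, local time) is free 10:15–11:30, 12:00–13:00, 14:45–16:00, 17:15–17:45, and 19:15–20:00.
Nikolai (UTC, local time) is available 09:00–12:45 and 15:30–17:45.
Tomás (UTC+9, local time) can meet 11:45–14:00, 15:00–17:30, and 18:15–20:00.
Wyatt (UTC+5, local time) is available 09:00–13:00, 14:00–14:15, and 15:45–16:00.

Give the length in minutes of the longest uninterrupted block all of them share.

Ines → UTC: 05:15–06:30, 07:00–08:00, 09:45–11:00, 12:15–12:45, 14:15–15:00.
Nikolai → UTC: 09:00–12:45, 15:30–17:45.
Tomás → UTC: 02:45–05:00, 06:00–08:30, 09:15–11:00.
Wyatt → UTC: 04:00–08:00, 09:00–09:15, 10:45–11:00.
Ines ∩ Nikolai: 09:45–11:00, 12:15–12:45.
Ines ∩ Nikolai ∩ Tomás: 09:45–11:00.
Ines ∩ Nikolai ∩ Tomás ∩ Wyatt: 10:45–11:00.
Single common window of 15 minutes.

15 minutes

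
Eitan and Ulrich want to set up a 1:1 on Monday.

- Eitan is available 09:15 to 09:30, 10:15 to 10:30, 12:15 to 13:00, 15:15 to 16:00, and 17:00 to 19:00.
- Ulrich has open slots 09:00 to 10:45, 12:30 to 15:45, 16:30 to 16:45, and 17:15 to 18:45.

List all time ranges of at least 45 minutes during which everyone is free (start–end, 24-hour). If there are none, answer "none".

17:15–18:45

Eitan ∩ Ulrich: 09:15–09:30, 10:15–10:30, 12:30–13:00, 15:15–15:45, 17:15–18:45.
Windows ≥ 45 min: 17:15–18:45.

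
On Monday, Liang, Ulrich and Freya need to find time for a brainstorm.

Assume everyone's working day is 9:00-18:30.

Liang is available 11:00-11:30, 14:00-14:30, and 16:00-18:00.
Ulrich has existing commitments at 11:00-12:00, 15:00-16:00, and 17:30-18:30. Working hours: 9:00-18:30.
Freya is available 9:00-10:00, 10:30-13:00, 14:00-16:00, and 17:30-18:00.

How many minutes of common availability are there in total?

30 minutes

Ulrich free within 09:00–18:30: 09:00–11:00, 12:00–15:00, 16:00–17:30.
Liang ∩ Ulrich: 14:00–14:30, 16:00–17:30.
Liang ∩ Ulrich ∩ Freya: 14:00–14:30.
Total common minutes: 30.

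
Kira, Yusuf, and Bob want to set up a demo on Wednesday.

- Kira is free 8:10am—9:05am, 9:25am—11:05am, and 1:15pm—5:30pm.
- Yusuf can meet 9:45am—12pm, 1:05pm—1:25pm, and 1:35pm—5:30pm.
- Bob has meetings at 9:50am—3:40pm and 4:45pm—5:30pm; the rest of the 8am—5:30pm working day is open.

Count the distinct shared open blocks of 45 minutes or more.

1

Bob free within 08:00–17:30: 08:00–09:50, 15:40–16:45.
Kira ∩ Yusuf: 09:45–11:05, 13:15–13:25, 13:35–17:30.
Kira ∩ Yusuf ∩ Bob: 09:45–09:50, 15:40–16:45.
Windows ≥ 45 min: 15:40–16:45.
That's 1 window.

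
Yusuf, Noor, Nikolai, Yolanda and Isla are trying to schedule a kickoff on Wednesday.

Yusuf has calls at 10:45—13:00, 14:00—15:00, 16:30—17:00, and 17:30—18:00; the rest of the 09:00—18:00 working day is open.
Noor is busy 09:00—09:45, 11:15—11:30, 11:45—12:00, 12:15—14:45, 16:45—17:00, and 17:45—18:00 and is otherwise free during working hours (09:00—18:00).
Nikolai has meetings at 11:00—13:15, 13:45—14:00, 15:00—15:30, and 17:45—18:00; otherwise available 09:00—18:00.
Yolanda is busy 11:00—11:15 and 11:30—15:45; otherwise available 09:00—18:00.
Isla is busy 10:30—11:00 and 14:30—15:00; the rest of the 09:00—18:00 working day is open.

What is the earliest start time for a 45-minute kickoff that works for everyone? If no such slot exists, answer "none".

09:45

Yusuf free within 09:00–18:00: 09:00–10:45, 13:00–14:00, 15:00–16:30, 17:00–17:30.
Noor free within 09:00–18:00: 09:45–11:15, 11:30–11:45, 12:00–12:15, 14:45–16:45, 17:00–17:45.
Nikolai free within 09:00–18:00: 09:00–11:00, 13:15–13:45, 14:00–15:00, 15:30–17:45.
Yolanda free within 09:00–18:00: 09:00–11:00, 11:15–11:30, 15:45–18:00.
Isla free within 09:00–18:00: 09:00–10:30, 11:00–14:30, 15:00–18:00.
Yusuf ∩ Noor: 09:45–10:45, 15:00–16:30, 17:00–17:30.
Yusuf ∩ Noor ∩ Nikolai: 09:45–10:45, 15:30–16:30, 17:00–17:30.
Yusuf ∩ Noor ∩ Nikolai ∩ Yolanda: 09:45–10:45, 15:45–16:30, 17:00–17:30.
Yusuf ∩ Noor ∩ Nikolai ∩ Yolanda ∩ Isla: 09:45–10:30, 15:45–16:30, 17:00–17:30.
Windows ≥ 45 min: 09:45–10:30, 15:45–16:30.
Earliest such window starts at 09:45.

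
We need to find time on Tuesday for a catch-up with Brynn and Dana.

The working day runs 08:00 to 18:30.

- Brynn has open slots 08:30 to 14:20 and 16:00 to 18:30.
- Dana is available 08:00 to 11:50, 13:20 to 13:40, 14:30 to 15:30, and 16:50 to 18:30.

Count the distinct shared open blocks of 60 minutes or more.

Brynn ∩ Dana: 08:30–11:50, 13:20–13:40, 16:50–18:30.
Windows ≥ 60 min: 08:30–11:50, 16:50–18:30.
That's 2 windows.

2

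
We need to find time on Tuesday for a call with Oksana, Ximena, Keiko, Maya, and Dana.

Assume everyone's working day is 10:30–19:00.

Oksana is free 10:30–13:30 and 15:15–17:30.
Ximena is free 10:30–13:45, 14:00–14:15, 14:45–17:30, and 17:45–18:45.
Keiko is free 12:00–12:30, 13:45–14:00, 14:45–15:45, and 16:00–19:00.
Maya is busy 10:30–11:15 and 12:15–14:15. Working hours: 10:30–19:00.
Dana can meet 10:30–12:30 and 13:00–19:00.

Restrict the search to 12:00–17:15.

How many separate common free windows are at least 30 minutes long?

Maya free within 10:30–19:00: 11:15–12:15, 14:15–19:00.
Oksana ∩ Ximena: 10:30–13:30, 15:15–17:30.
Oksana ∩ Ximena ∩ Keiko: 12:00–12:30, 15:15–15:45, 16:00–17:30.
Oksana ∩ Ximena ∩ Keiko ∩ Maya: 12:00–12:15, 15:15–15:45, 16:00–17:30.
Oksana ∩ Ximena ∩ Keiko ∩ Maya ∩ Dana: 12:00–12:15, 15:15–15:45, 16:00–17:30.
Restricted to 12:00–17:15: 12:00–12:15, 15:15–15:45, 16:00–17:15.
Windows ≥ 30 min: 15:15–15:45, 16:00–17:15.
That's 2 windows.

2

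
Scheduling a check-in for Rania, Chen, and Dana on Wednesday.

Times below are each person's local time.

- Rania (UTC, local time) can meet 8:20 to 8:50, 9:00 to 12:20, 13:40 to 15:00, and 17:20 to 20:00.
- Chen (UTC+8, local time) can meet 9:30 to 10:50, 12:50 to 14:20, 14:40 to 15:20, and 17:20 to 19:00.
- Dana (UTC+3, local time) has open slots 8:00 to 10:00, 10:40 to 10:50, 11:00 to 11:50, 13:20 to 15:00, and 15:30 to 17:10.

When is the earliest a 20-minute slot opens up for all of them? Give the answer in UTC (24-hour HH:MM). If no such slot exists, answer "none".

10:20

Rania → UTC: 08:20–08:50, 09:00–12:20, 13:40–15:00, 17:20–20:00.
Chen → UTC: 01:30–02:50, 04:50–06:20, 06:40–07:20, 09:20–11:00.
Dana → UTC: 05:00–07:00, 07:40–07:50, 08:00–08:50, 10:20–12:00, 12:30–14:10.
Rania ∩ Chen: 09:20–11:00.
Rania ∩ Chen ∩ Dana: 10:20–11:00.
Windows ≥ 20 min: 10:20–11:00.
Earliest such window starts at 10:20.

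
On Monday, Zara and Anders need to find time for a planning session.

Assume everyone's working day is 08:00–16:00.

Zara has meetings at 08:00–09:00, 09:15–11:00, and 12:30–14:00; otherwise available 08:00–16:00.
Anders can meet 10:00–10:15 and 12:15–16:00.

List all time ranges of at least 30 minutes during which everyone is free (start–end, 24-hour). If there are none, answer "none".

14:00–16:00

Zara free within 08:00–16:00: 09:00–09:15, 11:00–12:30, 14:00–16:00.
Zara ∩ Anders: 12:15–12:30, 14:00–16:00.
Windows ≥ 30 min: 14:00–16:00.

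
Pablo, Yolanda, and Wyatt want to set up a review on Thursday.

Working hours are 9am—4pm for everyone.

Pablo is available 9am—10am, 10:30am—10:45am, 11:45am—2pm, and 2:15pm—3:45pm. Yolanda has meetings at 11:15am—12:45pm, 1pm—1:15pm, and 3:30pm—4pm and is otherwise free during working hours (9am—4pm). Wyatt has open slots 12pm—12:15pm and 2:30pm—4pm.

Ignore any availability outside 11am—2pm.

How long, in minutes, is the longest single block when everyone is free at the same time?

Yolanda free within 09:00–16:00: 09:00–11:15, 12:45–13:00, 13:15–15:30.
Pablo ∩ Yolanda: 09:00–10:00, 10:30–10:45, 12:45–13:00, 13:15–14:00, 14:15–15:30.
Pablo ∩ Yolanda ∩ Wyatt: 14:30–15:30.
Restricted to 11:00–14:00: (none).
No common window.

0 minutes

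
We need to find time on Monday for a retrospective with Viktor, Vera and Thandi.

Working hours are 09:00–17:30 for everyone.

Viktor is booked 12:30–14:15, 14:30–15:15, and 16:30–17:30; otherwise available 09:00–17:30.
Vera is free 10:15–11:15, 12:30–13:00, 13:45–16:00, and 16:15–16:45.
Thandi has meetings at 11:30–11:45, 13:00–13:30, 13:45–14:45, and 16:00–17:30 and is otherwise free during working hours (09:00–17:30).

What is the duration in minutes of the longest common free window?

60 minutes

Viktor free within 09:00–17:30: 09:00–12:30, 14:15–14:30, 15:15–16:30.
Thandi free within 09:00–17:30: 09:00–11:30, 11:45–13:00, 13:30–13:45, 14:45–16:00.
Viktor ∩ Vera: 10:15–11:15, 14:15–14:30, 15:15–16:00, 16:15–16:30.
Viktor ∩ Vera ∩ Thandi: 10:15–11:15, 15:15–16:00.
Common window lengths: 60, 45 min; longest is 60.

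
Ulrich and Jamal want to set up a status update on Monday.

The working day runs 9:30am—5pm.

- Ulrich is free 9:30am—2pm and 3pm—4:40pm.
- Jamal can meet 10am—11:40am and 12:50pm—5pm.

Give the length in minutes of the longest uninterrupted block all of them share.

Ulrich ∩ Jamal: 10:00–11:40, 12:50–14:00, 15:00–16:40.
Common window lengths: 100, 70, 100 min; longest is 100.

100 minutes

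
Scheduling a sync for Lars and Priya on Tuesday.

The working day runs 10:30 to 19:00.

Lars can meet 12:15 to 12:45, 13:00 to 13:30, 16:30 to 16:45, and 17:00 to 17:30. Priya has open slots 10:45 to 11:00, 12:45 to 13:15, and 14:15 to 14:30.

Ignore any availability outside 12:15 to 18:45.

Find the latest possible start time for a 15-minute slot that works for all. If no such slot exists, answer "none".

13:00

Lars ∩ Priya: 13:00–13:15.
Restricted to 12:15–18:45: 13:00–13:15.
Windows ≥ 15 min: 13:00–13:15.
Latest start in the last window 13:00–13:15 is 13:15 − 15 min = 13:00.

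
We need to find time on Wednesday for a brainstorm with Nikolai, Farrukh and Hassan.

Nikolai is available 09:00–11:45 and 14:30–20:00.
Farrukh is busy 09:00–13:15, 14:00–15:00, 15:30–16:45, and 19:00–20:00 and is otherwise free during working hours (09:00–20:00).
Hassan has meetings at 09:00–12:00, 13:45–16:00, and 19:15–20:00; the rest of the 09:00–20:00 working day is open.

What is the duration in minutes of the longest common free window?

135 minutes

Farrukh free within 09:00–20:00: 13:15–14:00, 15:00–15:30, 16:45–19:00.
Hassan free within 09:00–20:00: 12:00–13:45, 16:00–19:15.
Nikolai ∩ Farrukh: 15:00–15:30, 16:45–19:00.
Nikolai ∩ Farrukh ∩ Hassan: 16:45–19:00.
Single common window of 135 minutes.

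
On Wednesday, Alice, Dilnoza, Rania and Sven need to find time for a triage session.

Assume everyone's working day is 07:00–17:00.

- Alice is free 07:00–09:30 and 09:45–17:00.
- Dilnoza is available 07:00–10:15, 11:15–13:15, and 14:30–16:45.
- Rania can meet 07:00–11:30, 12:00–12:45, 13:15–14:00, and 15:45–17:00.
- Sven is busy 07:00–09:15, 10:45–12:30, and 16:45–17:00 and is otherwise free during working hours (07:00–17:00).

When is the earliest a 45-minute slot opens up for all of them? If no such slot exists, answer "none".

Sven free within 07:00–17:00: 09:15–10:45, 12:30–16:45.
Alice ∩ Dilnoza: 07:00–09:30, 09:45–10:15, 11:15–13:15, 14:30–16:45.
Alice ∩ Dilnoza ∩ Rania: 07:00–09:30, 09:45–10:15, 11:15–11:30, 12:00–12:45, 15:45–16:45.
Alice ∩ Dilnoza ∩ Rania ∩ Sven: 09:15–09:30, 09:45–10:15, 12:30–12:45, 15:45–16:45.
Windows ≥ 45 min: 15:45–16:45.
Earliest such window starts at 15:45.

15:45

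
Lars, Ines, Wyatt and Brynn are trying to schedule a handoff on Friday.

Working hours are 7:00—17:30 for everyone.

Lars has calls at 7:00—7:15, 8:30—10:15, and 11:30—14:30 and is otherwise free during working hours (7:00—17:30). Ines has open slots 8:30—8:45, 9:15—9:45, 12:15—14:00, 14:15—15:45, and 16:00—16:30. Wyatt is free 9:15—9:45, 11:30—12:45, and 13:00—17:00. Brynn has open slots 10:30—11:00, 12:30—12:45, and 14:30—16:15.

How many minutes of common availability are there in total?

Lars free within 07:00–17:30: 07:15–08:30, 10:15–11:30, 14:30–17:30.
Lars ∩ Ines: 14:30–15:45, 16:00–16:30.
Lars ∩ Ines ∩ Wyatt: 14:30–15:45, 16:00–16:30.
Lars ∩ Ines ∩ Wyatt ∩ Brynn: 14:30–15:45, 16:00–16:15.
Total common minutes: 75 + 15 = 90.

90 minutes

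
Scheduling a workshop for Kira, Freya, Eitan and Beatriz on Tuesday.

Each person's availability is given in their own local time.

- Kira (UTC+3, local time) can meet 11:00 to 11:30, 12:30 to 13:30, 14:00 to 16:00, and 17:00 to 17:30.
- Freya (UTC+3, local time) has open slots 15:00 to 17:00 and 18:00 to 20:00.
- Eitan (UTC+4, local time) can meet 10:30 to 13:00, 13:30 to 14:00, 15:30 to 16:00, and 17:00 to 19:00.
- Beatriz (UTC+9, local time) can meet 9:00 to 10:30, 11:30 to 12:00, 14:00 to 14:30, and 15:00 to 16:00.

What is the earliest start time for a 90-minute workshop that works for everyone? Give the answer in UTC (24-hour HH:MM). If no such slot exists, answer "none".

Kira → UTC: 08:00–08:30, 09:30–10:30, 11:00–13:00, 14:00–14:30.
Freya → UTC: 12:00–14:00, 15:00–17:00.
Eitan → UTC: 06:30–09:00, 09:30–10:00, 11:30–12:00, 13:00–15:00.
Beatriz → UTC: 00:00–01:30, 02:30–03:00, 05:00–05:30, 06:00–07:00.
Kira ∩ Freya: 12:00–13:00.
Kira ∩ Freya ∩ Eitan: (none).
Kira ∩ Freya ∩ Eitan ∩ Beatriz: (none).
Windows ≥ 90 min: (none).

none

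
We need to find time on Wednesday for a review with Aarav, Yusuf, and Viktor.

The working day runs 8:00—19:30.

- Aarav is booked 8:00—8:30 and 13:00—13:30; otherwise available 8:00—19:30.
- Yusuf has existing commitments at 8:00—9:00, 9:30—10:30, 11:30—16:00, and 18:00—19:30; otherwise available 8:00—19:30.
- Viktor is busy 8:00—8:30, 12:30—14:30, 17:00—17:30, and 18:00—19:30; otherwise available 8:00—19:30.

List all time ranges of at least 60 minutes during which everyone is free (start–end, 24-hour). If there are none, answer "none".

Aarav free within 08:00–19:30: 08:30–13:00, 13:30–19:30.
Yusuf free within 08:00–19:30: 09:00–09:30, 10:30–11:30, 16:00–18:00.
Viktor free within 08:00–19:30: 08:30–12:30, 14:30–17:00, 17:30–18:00.
Aarav ∩ Yusuf: 09:00–09:30, 10:30–11:30, 16:00–18:00.
Aarav ∩ Yusuf ∩ Viktor: 09:00–09:30, 10:30–11:30, 16:00–17:00, 17:30–18:00.
Windows ≥ 60 min: 10:30–11:30, 16:00–17:00.

10:30–11:30, 16:00–17:00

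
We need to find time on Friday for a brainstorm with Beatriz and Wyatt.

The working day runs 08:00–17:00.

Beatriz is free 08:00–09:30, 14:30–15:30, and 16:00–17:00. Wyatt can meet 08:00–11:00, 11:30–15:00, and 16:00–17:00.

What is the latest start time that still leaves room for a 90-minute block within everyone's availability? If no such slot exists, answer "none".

Beatriz ∩ Wyatt: 08:00–09:30, 14:30–15:00, 16:00–17:00.
Windows ≥ 90 min: 08:00–09:30.
Latest start in the last window 08:00–09:30 is 09:30 − 90 min = 08:00.

08:00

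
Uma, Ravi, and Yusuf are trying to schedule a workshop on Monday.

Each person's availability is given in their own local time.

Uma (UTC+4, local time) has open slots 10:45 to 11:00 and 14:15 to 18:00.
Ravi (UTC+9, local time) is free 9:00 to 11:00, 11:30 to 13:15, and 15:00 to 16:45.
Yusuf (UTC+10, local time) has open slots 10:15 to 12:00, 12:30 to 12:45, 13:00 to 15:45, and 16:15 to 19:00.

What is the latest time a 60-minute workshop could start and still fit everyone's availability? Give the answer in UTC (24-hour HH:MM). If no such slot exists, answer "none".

none

Uma → UTC: 06:45–07:00, 10:15–14:00.
Ravi → UTC: 00:00–02:00, 02:30–04:15, 06:00–07:45.
Yusuf → UTC: 00:15–02:00, 02:30–02:45, 03:00–05:45, 06:15–09:00.
Uma ∩ Ravi: 06:45–07:00.
Uma ∩ Ravi ∩ Yusuf: 06:45–07:00.
Windows ≥ 60 min: (none).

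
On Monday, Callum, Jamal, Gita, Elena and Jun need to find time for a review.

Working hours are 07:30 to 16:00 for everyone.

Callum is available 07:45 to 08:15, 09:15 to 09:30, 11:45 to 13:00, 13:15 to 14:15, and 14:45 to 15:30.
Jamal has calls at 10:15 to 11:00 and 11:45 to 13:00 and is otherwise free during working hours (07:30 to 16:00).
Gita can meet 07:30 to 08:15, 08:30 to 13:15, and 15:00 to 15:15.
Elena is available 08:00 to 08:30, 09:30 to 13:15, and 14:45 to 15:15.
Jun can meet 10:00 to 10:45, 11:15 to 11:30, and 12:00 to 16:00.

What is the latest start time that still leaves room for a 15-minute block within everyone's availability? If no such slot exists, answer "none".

15:00

Jamal free within 07:30–16:00: 07:30–10:15, 11:00–11:45, 13:00–16:00.
Callum ∩ Jamal: 07:45–08:15, 09:15–09:30, 13:15–14:15, 14:45–15:30.
Callum ∩ Jamal ∩ Gita: 07:45–08:15, 09:15–09:30, 15:00–15:15.
Callum ∩ Jamal ∩ Gita ∩ Elena: 08:00–08:15, 15:00–15:15.
Callum ∩ Jamal ∩ Gita ∩ Elena ∩ Jun: 15:00–15:15.
Windows ≥ 15 min: 15:00–15:15.
Latest start in the last window 15:00–15:15 is 15:15 − 15 min = 15:00.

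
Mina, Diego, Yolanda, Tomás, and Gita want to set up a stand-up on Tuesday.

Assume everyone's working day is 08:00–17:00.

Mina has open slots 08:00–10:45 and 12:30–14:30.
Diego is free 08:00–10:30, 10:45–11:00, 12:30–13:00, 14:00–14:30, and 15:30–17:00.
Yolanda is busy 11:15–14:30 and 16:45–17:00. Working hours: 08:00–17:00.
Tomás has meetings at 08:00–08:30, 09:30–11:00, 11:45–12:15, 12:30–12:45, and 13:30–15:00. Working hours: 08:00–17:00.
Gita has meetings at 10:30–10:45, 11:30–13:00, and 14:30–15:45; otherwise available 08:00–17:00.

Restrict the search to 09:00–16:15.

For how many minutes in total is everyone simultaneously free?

Yolanda free within 08:00–17:00: 08:00–11:15, 14:30–16:45.
Tomás free within 08:00–17:00: 08:30–09:30, 11:00–11:45, 12:15–12:30, 12:45–13:30, 15:00–17:00.
Gita free within 08:00–17:00: 08:00–10:30, 10:45–11:30, 13:00–14:30, 15:45–17:00.
Mina ∩ Diego: 08:00–10:30, 12:30–13:00, 14:00–14:30.
Mina ∩ Diego ∩ Yolanda: 08:00–10:30.
Mina ∩ Diego ∩ Yolanda ∩ Tomás: 08:30–09:30.
Mina ∩ Diego ∩ Yolanda ∩ Tomás ∩ Gita: 08:30–09:30.
Restricted to 09:00–16:15: 09:00–09:30.
Total common minutes: 30.

30 minutes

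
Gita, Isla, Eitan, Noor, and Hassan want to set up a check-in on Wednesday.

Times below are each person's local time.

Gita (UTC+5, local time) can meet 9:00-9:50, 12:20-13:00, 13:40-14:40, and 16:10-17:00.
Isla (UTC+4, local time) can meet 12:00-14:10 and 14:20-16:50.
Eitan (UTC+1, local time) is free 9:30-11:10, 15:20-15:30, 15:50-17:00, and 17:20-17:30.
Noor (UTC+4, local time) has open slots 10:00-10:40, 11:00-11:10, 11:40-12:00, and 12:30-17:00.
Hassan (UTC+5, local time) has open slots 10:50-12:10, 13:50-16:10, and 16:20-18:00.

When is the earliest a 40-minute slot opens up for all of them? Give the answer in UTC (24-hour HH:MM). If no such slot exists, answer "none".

Gita → UTC: 04:00–04:50, 07:20–08:00, 08:40–09:40, 11:10–12:00.
Isla → UTC: 08:00–10:10, 10:20–12:50.
Eitan → UTC: 08:30–10:10, 14:20–14:30, 14:50–16:00, 16:20–16:30.
Noor → UTC: 06:00–06:40, 07:00–07:10, 07:40–08:00, 08:30–13:00.
Hassan → UTC: 05:50–07:10, 08:50–11:10, 11:20–13:00.
Gita ∩ Isla: 08:40–09:40, 11:10–12:00.
Gita ∩ Isla ∩ Eitan: 08:40–09:40.
Gita ∩ Isla ∩ Eitan ∩ Noor: 08:40–09:40.
Gita ∩ Isla ∩ Eitan ∩ Noor ∩ Hassan: 08:50–09:40.
Windows ≥ 40 min: 08:50–09:40.
Earliest such window starts at 08:50.

08:50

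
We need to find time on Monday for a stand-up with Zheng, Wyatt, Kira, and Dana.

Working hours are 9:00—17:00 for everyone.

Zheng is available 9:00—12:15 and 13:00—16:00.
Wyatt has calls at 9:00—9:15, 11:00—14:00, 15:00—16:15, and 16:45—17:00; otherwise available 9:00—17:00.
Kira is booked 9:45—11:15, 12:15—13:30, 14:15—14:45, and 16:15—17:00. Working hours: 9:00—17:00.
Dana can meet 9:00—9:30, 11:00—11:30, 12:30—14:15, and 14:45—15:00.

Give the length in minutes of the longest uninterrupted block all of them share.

Wyatt free within 09:00–17:00: 09:15–11:00, 14:00–15:00, 16:15–16:45.
Kira free within 09:00–17:00: 09:00–09:45, 11:15–12:15, 13:30–14:15, 14:45–16:15.
Zheng ∩ Wyatt: 09:15–11:00, 14:00–15:00.
Zheng ∩ Wyatt ∩ Kira: 09:15–09:45, 14:00–14:15, 14:45–15:00.
Zheng ∩ Wyatt ∩ Kira ∩ Dana: 09:15–09:30, 14:00–14:15, 14:45–15:00.
Common window lengths: 15, 15, 15 min; longest is 15.

15 minutes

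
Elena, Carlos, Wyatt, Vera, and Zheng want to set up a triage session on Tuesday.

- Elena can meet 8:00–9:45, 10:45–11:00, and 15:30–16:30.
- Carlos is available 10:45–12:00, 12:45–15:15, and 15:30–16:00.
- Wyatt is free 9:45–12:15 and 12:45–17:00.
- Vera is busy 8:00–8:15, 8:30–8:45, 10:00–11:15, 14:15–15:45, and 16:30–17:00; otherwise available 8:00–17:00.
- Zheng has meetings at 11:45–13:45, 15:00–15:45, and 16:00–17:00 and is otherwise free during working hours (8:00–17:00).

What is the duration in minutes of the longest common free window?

Vera free within 08:00–17:00: 08:15–08:30, 08:45–10:00, 11:15–14:15, 15:45–16:30.
Zheng free within 08:00–17:00: 08:00–11:45, 13:45–15:00, 15:45–16:00.
Elena ∩ Carlos: 10:45–11:00, 15:30–16:00.
Elena ∩ Carlos ∩ Wyatt: 10:45–11:00, 15:30–16:00.
Elena ∩ Carlos ∩ Wyatt ∩ Vera: 15:45–16:00.
Elena ∩ Carlos ∩ Wyatt ∩ Vera ∩ Zheng: 15:45–16:00.
Single common window of 15 minutes.

15 minutes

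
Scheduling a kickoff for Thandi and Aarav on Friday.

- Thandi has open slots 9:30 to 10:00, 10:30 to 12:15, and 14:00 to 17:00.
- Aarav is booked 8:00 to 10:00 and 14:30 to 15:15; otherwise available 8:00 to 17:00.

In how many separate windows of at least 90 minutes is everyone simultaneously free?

2

Aarav free within 08:00–17:00: 10:00–14:30, 15:15–17:00.
Thandi ∩ Aarav: 10:30–12:15, 14:00–14:30, 15:15–17:00.
Windows ≥ 90 min: 10:30–12:15, 15:15–17:00.
That's 2 windows.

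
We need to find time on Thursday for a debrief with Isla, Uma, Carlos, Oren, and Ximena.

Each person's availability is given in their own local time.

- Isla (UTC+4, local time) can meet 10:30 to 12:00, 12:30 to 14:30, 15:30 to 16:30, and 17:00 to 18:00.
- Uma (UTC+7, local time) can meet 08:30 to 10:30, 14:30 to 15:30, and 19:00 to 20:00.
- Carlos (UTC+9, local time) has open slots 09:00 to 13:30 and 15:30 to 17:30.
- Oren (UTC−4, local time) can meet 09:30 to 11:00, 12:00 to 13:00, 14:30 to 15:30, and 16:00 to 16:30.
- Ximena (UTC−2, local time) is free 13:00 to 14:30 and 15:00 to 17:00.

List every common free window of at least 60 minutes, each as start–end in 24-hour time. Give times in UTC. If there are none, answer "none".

none

Isla → UTC: 06:30–08:00, 08:30–10:30, 11:30–12:30, 13:00–14:00.
Uma → UTC: 01:30–03:30, 07:30–08:30, 12:00–13:00.
Carlos → UTC: 00:00–04:30, 06:30–08:30.
Oren → UTC: 13:30–15:00, 16:00–17:00, 18:30–19:30, 20:00–20:30.
Ximena → UTC: 15:00–16:30, 17:00–19:00.
Isla ∩ Uma: 07:30–08:00, 12:00–12:30.
Isla ∩ Uma ∩ Carlos: 07:30–08:00.
Isla ∩ Uma ∩ Carlos ∩ Oren: (none).
Isla ∩ Uma ∩ Carlos ∩ Oren ∩ Ximena: (none).
Windows ≥ 60 min: (none).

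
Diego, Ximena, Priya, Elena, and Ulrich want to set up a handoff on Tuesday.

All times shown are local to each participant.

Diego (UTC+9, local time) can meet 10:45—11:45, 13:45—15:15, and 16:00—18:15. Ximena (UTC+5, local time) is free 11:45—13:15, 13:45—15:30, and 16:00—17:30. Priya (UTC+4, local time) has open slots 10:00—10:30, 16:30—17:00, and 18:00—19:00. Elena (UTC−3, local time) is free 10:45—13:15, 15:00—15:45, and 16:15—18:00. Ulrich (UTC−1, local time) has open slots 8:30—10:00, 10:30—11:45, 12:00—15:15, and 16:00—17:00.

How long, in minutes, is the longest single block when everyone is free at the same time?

0 minutes

Diego → UTC: 01:45–02:45, 04:45–06:15, 07:00–09:15.
Ximena → UTC: 06:45–08:15, 08:45–10:30, 11:00–12:30.
Priya → UTC: 06:00–06:30, 12:30–13:00, 14:00–15:00.
Elena → UTC: 13:45–16:15, 18:00–18:45, 19:15–21:00.
Ulrich → UTC: 09:30–11:00, 11:30–12:45, 13:00–16:15, 17:00–18:00.
Diego ∩ Ximena: 07:00–08:15, 08:45–09:15.
Diego ∩ Ximena ∩ Priya: (none).
Diego ∩ Ximena ∩ Priya ∩ Elena: (none).
Diego ∩ Ximena ∩ Priya ∩ Elena ∩ Ulrich: (none).
No common window.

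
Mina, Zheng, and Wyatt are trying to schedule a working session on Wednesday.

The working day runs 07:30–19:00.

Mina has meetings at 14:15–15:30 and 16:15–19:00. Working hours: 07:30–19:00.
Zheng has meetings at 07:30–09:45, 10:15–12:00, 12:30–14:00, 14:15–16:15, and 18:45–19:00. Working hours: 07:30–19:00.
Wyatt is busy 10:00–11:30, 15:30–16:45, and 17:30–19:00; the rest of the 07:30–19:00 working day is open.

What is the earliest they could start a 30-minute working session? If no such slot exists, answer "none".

12:00

Mina free within 07:30–19:00: 07:30–14:15, 15:30–16:15.
Zheng free within 07:30–19:00: 09:45–10:15, 12:00–12:30, 14:00–14:15, 16:15–18:45.
Wyatt free within 07:30–19:00: 07:30–10:00, 11:30–15:30, 16:45–17:30.
Mina ∩ Zheng: 09:45–10:15, 12:00–12:30, 14:00–14:15.
Mina ∩ Zheng ∩ Wyatt: 09:45–10:00, 12:00–12:30, 14:00–14:15.
Windows ≥ 30 min: 12:00–12:30.
Earliest such window starts at 12:00.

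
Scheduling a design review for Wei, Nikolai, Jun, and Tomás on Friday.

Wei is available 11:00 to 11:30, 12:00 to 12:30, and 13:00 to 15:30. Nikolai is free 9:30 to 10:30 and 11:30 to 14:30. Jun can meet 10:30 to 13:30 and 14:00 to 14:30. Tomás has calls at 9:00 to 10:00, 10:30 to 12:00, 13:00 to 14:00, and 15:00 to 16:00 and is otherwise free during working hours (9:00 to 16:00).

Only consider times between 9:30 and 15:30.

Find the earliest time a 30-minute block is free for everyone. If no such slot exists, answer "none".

12:00

Tomás free within 09:00–16:00: 10:00–10:30, 12:00–13:00, 14:00–15:00.
Wei ∩ Nikolai: 12:00–12:30, 13:00–14:30.
Wei ∩ Nikolai ∩ Jun: 12:00–12:30, 13:00–13:30, 14:00–14:30.
Wei ∩ Nikolai ∩ Jun ∩ Tomás: 12:00–12:30, 14:00–14:30.
Restricted to 09:30–15:30: 12:00–12:30, 14:00–14:30.
Windows ≥ 30 min: 12:00–12:30, 14:00–14:30.
Earliest such window starts at 12:00.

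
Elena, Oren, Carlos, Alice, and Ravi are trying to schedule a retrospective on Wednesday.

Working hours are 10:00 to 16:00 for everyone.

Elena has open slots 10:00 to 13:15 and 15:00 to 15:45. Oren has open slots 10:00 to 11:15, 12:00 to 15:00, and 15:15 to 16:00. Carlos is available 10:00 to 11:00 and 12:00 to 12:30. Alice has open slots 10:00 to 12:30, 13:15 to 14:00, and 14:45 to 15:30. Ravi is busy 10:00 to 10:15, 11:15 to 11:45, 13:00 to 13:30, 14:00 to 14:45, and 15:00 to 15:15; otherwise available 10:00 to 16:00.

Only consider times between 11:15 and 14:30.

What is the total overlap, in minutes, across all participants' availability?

Ravi free within 10:00–16:00: 10:15–11:15, 11:45–13:00, 13:30–14:00, 14:45–15:00, 15:15–16:00.
Elena ∩ Oren: 10:00–11:15, 12:00–13:15, 15:15–15:45.
Elena ∩ Oren ∩ Carlos: 10:00–11:00, 12:00–12:30.
Elena ∩ Oren ∩ Carlos ∩ Alice: 10:00–11:00, 12:00–12:30.
Elena ∩ Oren ∩ Carlos ∩ Alice ∩ Ravi: 10:15–11:00, 12:00–12:30.
Restricted to 11:15–14:30: 12:00–12:30.
Total common minutes: 30.

30 minutes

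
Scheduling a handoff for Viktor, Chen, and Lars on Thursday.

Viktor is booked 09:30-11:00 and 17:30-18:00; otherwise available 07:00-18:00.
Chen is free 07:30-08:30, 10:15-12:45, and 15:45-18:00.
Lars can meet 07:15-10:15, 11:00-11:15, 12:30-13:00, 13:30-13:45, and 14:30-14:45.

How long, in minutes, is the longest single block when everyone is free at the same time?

Viktor free within 07:00–18:00: 07:00–09:30, 11:00–17:30.
Viktor ∩ Chen: 07:30–08:30, 11:00–12:45, 15:45–17:30.
Viktor ∩ Chen ∩ Lars: 07:30–08:30, 11:00–11:15, 12:30–12:45.
Common window lengths: 60, 15, 15 min; longest is 60.

60 minutes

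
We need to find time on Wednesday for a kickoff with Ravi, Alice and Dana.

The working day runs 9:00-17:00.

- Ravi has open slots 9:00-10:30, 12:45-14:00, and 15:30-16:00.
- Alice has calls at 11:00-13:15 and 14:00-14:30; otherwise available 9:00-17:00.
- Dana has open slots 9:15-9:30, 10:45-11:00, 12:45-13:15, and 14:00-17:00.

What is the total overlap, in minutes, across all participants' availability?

45 minutes

Alice free within 09:00–17:00: 09:00–11:00, 13:15–14:00, 14:30–17:00.
Ravi ∩ Alice: 09:00–10:30, 13:15–14:00, 15:30–16:00.
Ravi ∩ Alice ∩ Dana: 09:15–09:30, 15:30–16:00.
Total common minutes: 15 + 30 = 45.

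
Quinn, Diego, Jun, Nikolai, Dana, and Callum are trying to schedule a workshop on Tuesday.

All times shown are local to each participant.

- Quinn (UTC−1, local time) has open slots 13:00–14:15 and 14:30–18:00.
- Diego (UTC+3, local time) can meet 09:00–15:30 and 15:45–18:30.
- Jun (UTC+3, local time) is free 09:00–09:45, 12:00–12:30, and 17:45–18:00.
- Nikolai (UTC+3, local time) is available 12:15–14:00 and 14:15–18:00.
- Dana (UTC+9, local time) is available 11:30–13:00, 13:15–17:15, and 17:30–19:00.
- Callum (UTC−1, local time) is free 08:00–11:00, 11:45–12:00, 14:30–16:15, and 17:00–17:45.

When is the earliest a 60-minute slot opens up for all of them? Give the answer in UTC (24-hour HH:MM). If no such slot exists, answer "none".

Quinn → UTC: 14:00–15:15, 15:30–19:00.
Diego → UTC: 06:00–12:30, 12:45–15:30.
Jun → UTC: 06:00–06:45, 09:00–09:30, 14:45–15:00.
Nikolai → UTC: 09:15–11:00, 11:15–15:00.
Dana → UTC: 02:30–04:00, 04:15–08:15, 08:30–10:00.
Callum → UTC: 09:00–12:00, 12:45–13:00, 15:30–17:15, 18:00–18:45.
Quinn ∩ Diego: 14:00–15:15.
Quinn ∩ Diego ∩ Jun: 14:45–15:00.
Quinn ∩ Diego ∩ Jun ∩ Nikolai: 14:45–15:00.
Quinn ∩ Diego ∩ Jun ∩ Nikolai ∩ Dana: (none).
Quinn ∩ Diego ∩ Jun ∩ Nikolai ∩ Dana ∩ Callum: (none).
Windows ≥ 60 min: (none).

none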